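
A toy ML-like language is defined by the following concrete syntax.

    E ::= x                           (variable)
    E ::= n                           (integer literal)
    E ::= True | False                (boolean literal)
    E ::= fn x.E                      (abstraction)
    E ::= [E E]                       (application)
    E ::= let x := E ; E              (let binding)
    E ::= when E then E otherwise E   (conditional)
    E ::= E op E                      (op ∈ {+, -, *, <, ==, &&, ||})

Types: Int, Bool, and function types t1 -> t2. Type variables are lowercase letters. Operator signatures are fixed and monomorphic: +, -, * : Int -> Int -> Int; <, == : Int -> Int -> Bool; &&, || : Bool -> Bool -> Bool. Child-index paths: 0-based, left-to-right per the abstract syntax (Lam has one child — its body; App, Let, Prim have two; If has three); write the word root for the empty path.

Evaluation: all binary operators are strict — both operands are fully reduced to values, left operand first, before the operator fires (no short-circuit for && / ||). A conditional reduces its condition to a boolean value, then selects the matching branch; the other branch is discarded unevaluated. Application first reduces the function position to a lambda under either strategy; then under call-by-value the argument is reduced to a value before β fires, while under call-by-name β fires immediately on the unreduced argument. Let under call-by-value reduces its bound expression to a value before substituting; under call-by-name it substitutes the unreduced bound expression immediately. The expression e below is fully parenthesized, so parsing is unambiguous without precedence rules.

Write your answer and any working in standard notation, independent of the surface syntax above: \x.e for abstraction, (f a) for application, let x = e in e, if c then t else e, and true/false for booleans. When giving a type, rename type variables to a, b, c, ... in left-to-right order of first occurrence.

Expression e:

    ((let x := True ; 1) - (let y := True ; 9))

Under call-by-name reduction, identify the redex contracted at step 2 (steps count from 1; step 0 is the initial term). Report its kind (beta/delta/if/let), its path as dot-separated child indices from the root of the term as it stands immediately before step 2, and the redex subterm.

Answer: let at 1 : (let y = true in 9)

Working:
step 0: ((let x = true in 1) - (let y = true in 9))
step 1: [let@0] (1 - (let y = true in 9))
step 2: [let@1] (1 - 9)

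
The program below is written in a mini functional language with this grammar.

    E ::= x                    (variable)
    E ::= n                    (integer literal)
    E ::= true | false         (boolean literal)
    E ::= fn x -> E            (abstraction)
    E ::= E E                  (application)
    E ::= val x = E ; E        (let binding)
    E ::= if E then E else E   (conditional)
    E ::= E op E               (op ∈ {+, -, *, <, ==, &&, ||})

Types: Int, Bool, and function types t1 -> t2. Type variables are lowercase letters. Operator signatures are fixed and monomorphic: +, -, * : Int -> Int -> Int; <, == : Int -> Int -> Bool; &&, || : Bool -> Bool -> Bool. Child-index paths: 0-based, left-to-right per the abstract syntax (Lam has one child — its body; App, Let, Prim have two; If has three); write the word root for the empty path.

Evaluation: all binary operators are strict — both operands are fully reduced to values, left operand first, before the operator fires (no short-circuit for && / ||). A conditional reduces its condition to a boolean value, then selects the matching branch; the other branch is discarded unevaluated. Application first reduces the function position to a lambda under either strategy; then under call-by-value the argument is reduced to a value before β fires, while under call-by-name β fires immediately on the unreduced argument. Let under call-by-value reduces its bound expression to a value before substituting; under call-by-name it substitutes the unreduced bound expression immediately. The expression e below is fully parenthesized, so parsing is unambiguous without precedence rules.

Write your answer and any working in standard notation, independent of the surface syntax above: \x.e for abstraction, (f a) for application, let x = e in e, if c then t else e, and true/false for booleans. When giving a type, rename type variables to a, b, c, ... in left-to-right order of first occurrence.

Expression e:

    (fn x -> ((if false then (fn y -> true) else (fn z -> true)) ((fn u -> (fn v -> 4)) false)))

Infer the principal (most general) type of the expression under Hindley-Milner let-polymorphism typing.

Working:
  unify Bool ~ Bool
\y._ : b -> Bool
\z._ : c -> Bool
  unify b -> Bool ~ c -> Bool
  unify b ~ c
  unify Bool ~ Bool
\v._ : e -> Int
\u._ : d -> e -> Int
  unify d -> e -> Int ~ Bool -> f
  unify d ~ Bool
  unify e -> Int ~ f
_ _ : e -> Int
  unify c -> Bool ~ (e -> Int) -> g
  unify c ~ e -> Int
  unify Bool ~ g
_ _ : Bool
\x._ : a -> Bool

Answer: a -> Bool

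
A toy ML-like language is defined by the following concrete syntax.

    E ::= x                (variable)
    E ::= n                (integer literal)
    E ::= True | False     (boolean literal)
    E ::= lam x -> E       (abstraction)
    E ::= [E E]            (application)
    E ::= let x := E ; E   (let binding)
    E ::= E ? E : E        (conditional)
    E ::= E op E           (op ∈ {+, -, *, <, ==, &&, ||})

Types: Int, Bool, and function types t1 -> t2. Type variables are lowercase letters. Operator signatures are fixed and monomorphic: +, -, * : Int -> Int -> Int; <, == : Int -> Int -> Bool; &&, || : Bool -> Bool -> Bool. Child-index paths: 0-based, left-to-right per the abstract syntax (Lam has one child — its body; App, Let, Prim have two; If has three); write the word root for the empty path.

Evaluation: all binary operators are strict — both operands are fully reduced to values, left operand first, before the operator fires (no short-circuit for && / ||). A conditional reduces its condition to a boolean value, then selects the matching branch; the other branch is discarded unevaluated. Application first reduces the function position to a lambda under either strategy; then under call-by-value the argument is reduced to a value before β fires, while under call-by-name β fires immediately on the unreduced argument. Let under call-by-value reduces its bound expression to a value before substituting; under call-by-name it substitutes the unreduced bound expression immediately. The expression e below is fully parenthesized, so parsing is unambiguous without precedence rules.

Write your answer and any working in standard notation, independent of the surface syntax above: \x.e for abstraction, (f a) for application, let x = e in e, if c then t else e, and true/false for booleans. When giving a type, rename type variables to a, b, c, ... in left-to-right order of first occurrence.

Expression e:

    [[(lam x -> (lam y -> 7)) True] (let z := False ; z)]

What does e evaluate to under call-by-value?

Answer: 7

Working:
step 0: (((\x.(\y.7)) true) (let z = false in z))
step 1: [beta@0] ((\y.7) (let z = false in z))
step 2: [let@1] ((\y.7) false)
step 3: [beta@root] 7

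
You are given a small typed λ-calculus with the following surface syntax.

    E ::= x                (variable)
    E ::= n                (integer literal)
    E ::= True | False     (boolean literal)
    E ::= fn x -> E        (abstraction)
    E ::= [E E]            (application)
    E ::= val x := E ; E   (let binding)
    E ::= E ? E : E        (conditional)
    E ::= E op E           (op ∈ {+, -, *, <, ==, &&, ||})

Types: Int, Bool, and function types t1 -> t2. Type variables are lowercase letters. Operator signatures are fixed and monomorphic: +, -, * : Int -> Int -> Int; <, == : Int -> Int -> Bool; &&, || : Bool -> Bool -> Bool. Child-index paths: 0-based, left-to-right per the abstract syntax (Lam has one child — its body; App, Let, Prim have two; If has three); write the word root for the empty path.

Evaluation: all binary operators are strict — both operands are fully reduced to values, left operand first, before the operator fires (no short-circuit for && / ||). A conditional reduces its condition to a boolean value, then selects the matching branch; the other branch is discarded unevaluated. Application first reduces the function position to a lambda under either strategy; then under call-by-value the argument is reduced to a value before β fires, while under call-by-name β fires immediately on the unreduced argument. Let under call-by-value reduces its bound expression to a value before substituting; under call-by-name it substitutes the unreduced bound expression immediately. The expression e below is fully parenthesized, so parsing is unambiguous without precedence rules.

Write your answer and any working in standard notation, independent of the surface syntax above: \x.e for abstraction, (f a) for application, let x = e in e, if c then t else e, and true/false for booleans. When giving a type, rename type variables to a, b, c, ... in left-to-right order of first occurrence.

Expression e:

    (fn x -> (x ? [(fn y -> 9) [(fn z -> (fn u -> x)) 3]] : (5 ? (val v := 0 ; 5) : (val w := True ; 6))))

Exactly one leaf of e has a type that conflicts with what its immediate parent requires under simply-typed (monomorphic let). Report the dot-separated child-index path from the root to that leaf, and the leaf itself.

Answer: 0.2.0 : 5

Derivation:
x : a
  unify a ~ Bool
\y._ : b -> Int
x : Bool
\u._ : d -> Bool
\z._ : c -> d -> Bool
  unify c -> d -> Bool ~ Int -> e
  unify c ~ Int
  unify d -> Bool ~ e
_ _ : d -> Bool
  unify b -> Int ~ (d -> Bool) -> f
  unify b ~ d -> Bool
  unify Int ~ f
_ _ : Int
  unify Int ~ Bool
  FAIL: mismatch Int ~ Bool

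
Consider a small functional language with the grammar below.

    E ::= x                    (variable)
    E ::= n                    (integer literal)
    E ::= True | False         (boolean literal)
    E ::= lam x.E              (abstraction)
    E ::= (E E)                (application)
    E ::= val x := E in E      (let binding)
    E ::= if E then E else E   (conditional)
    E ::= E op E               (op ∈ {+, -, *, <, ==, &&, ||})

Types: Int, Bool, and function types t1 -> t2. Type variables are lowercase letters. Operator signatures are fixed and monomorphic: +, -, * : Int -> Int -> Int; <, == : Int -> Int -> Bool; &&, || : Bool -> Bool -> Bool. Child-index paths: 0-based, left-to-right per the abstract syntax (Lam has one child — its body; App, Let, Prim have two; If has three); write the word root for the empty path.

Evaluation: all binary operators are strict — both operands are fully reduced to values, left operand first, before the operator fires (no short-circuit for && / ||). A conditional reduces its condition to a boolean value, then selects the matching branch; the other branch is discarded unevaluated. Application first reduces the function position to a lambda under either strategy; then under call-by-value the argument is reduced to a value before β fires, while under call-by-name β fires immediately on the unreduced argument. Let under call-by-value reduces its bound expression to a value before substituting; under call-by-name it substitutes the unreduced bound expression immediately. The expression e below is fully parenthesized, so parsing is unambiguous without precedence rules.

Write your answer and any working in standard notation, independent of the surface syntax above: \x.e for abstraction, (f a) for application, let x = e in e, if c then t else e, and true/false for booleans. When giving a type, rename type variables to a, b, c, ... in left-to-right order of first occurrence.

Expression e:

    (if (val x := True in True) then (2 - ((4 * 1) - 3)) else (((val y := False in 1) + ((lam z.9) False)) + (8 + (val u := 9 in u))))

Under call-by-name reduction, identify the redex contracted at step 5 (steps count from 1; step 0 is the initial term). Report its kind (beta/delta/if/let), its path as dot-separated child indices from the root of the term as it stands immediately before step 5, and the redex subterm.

Answer: delta at root : (2 - 1)

Working:
step 0: (if (let x = true in true) then (2 - ((4 * 1) - 3)) else (((let y = false in 1) + ((\z.9) false)) + (8 + (let u = 9 in u))))
step 1: [let@0] (if true then (2 - ((4 * 1) - 3)) else (((let y = false in 1) + ((\z.9) false)) + (8 + (let u = 9 in u))))
step 2: [if@root] (2 - ((4 * 1) - 3))
step 3: [delta@1.0] (2 - (4 - 3))
step 4: [delta@1] (2 - 1)
step 5: [delta@root] 1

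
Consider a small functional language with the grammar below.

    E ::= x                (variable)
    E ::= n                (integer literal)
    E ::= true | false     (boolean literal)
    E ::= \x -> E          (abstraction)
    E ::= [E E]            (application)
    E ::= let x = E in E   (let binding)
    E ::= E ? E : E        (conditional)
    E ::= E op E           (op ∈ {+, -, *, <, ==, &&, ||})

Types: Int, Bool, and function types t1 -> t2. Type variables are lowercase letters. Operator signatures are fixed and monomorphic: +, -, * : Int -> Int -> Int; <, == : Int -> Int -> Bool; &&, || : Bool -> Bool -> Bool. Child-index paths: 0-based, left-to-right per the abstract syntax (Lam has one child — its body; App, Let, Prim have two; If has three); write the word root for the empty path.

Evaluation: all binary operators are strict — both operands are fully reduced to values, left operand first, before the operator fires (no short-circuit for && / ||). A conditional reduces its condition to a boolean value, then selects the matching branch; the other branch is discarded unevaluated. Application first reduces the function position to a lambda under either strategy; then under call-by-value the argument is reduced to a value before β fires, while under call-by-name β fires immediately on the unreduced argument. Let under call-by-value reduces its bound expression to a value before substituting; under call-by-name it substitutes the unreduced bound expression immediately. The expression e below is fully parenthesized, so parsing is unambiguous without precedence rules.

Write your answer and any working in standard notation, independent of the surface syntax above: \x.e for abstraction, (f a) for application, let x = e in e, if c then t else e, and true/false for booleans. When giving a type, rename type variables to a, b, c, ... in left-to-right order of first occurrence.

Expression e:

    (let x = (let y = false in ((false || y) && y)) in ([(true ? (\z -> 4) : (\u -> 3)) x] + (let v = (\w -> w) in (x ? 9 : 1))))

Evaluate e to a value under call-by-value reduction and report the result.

Derivation:
step 0: (let x = (let y = false in ((false || y) && y)) in (((if true then (\z.4) else (\u.3)) x) + (let v = (\w.w) in (if x then 9 else 1))))
step 1: [let@0] (let x = ((false || false) && false) in (((if true then (\z.4) else (\u.3)) x) + (let v = (\w.w) in (if x then 9 else 1))))
step 2: [delta@0.0] (let x = (false && false) in (((if true then (\z.4) else (\u.3)) x) + (let v = (\w.w) in (if x then 9 else 1))))
step 3: [delta@0] (let x = false in (((if true then (\z.4) else (\u.3)) x) + (let v = (\w.w) in (if x then 9 else 1))))
step 4: [let@root] (((if true then (\z.4) else (\u.3)) false) + (let v = (\w.w) in (if false then 9 else 1)))
step 5: [if@0.0] (((\z.4) false) + (let v = (\w.w) in (if false then 9 else 1)))
step 6: [beta@0] (4 + (let v = (\w.w) in (if false then 9 else 1)))
step 7: [let@1] (4 + (if false then 9 else 1))
step 8: [if@1] (4 + 1)
step 9: [delta@root] 5

Answer: 5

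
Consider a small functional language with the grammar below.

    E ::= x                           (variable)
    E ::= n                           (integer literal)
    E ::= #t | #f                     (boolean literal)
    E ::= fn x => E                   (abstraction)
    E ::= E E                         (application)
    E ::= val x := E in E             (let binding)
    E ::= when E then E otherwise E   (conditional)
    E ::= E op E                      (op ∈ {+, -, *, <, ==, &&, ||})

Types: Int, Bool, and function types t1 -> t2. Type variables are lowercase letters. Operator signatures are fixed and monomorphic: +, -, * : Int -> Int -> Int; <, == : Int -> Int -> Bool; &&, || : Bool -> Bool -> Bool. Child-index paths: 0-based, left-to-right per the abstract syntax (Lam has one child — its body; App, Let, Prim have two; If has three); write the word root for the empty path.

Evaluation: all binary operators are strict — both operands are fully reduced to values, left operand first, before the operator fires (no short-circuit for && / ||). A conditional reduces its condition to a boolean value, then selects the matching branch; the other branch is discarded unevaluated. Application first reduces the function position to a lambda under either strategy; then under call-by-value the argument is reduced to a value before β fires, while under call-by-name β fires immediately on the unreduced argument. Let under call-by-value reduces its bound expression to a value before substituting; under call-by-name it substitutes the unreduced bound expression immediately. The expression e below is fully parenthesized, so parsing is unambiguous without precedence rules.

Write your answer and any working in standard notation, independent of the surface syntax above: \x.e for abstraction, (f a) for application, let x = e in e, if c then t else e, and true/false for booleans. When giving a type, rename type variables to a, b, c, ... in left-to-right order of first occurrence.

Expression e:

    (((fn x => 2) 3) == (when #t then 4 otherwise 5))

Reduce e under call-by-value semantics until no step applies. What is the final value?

Working:
step 0: (((\x.2) 3) == (if true then 4 else 5))
step 1: [beta@0] (2 == (if true then 4 else 5))
step 2: [if@1] (2 == 4)
step 3: [delta@root] false

Answer: false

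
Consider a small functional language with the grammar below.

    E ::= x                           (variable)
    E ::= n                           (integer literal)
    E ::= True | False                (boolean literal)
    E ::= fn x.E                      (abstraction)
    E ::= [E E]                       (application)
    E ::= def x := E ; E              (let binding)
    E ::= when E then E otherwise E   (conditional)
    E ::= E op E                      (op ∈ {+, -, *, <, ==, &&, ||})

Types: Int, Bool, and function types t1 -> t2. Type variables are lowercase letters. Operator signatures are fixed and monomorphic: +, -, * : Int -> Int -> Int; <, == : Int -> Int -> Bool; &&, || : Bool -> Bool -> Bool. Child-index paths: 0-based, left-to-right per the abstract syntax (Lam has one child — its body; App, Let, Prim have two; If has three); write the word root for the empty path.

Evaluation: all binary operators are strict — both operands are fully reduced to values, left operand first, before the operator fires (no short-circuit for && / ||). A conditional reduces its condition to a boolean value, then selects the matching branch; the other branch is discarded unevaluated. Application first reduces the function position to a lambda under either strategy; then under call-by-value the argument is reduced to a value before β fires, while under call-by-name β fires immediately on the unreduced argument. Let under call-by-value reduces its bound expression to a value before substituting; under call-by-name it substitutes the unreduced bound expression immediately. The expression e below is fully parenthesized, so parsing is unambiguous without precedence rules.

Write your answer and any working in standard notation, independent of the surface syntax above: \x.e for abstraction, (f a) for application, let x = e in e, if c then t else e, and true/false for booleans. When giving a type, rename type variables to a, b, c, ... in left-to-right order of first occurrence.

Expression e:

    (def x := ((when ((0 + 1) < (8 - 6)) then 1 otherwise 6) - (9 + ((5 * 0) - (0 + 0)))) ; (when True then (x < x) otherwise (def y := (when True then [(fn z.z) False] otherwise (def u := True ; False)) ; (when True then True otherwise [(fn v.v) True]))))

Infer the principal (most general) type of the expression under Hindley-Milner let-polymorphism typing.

Answer: Bool

Working:
  unify Int ~ Int
  unify Int ~ Int
  unify Int ~ Int
  unify Int ~ Int
  unify Int ~ Int
  unify Int ~ Int
  unify Bool ~ Bool
  unify Int ~ Int
  unify Int ~ Int
  unify Int ~ Int
  unify Int ~ Int
  unify Int ~ Int
  unify Int ~ Int
  unify Int ~ Int
  unify Int ~ Int
  unify Int ~ Int
  unify Int ~ Int
  unify Int ~ Int
let x : Int
  unify Bool ~ Bool
x : Int
  unify Int ~ Int
x : Int
  unify Int ~ Int
  unify Bool ~ Bool
z : a
\z._ : a -> a
  unify a -> a ~ Bool -> b
  unify a ~ Bool
  unify Bool ~ b
_ _ : Bool
let u : Bool
  unify Bool ~ Bool
let y : Bool
  unify Bool ~ Bool
v : c
\v._ : c -> c
  unify c -> c ~ Bool -> d
  unify c ~ Bool
  unify Bool ~ d
_ _ : Bool
  unify Bool ~ Bool
  unify Bool ~ Bool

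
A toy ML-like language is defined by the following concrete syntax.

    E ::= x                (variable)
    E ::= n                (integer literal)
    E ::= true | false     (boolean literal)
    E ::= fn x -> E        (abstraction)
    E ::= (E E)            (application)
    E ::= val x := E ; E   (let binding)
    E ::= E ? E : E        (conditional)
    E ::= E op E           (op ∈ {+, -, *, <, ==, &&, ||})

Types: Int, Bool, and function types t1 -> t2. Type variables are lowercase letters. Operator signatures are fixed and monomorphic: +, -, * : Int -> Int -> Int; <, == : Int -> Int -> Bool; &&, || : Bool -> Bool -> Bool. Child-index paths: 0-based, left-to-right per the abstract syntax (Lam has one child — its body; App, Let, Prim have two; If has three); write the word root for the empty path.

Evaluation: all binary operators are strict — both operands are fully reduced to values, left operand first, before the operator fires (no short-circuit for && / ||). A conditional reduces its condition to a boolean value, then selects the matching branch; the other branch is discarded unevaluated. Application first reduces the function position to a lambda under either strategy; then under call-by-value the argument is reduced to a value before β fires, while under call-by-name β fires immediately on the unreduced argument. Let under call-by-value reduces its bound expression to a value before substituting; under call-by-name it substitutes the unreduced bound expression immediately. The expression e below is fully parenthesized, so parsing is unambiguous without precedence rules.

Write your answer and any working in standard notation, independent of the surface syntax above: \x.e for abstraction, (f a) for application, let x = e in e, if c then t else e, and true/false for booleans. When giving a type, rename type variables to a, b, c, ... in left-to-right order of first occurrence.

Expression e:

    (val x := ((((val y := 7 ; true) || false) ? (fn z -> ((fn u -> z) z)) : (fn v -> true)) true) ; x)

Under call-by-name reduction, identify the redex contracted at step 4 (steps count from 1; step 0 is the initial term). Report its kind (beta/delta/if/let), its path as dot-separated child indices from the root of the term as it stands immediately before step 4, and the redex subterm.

Answer: if at 0 : (if true then (\z.((\u.z) z)) else (\v.true))

Trace:
step 0: (let x = ((if ((let y = 7 in true) || false) then (\z.((\u.z) z)) else (\v.true)) true) in x)
step 1: [let@root] ((if ((let y = 7 in true) || false) then (\z.((\u.z) z)) else (\v.true)) true)
step 2: [let@0.0.0] ((if (true || false) then (\z.((\u.z) z)) else (\v.true)) true)
step 3: [delta@0.0] ((if true then (\z.((\u.z) z)) else (\v.true)) true)
step 4: [if@0] ((\z.((\u.z) z)) true)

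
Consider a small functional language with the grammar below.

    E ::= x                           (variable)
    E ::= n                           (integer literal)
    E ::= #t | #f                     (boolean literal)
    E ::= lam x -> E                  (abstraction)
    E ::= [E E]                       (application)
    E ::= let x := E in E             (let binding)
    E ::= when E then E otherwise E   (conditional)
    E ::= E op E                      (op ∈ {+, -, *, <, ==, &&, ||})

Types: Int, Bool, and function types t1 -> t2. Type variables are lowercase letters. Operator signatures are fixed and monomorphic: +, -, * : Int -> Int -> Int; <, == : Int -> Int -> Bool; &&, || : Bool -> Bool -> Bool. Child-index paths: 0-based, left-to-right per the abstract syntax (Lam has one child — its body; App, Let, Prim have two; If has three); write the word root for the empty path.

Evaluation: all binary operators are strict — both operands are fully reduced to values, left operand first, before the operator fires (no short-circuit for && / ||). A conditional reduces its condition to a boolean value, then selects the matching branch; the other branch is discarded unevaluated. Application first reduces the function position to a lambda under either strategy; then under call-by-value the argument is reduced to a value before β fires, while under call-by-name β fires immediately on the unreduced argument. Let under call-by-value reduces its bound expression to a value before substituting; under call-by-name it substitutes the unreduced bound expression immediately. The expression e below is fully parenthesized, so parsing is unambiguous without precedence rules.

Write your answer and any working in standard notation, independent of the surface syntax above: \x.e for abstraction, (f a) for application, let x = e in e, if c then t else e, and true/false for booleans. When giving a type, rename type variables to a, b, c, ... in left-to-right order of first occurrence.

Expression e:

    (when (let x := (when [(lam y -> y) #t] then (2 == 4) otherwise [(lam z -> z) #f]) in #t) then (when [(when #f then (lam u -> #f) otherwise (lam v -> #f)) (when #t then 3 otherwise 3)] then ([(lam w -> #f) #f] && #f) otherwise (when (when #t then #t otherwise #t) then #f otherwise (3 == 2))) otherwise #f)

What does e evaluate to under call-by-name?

Answer: false

Derivation:
step 0: (if (let x = (if ((\y.y) true) then (2 == 4) else ((\z.z) false)) in true) then (if ((if false then (\u.false) else (\v.false)) (if true then 3 else 3)) then (((\w.false) false) && false) else (if (if true then true else true) then false else (3 == 2))) else false)
step 1: [let@0] (if true then (if ((if false then (\u.false) else (\v.false)) (if true then 3 else 3)) then (((\w.false) false) && false) else (if (if true then true else true) then false else (3 == 2))) else false)
step 2: [if@root] (if ((if false then (\u.false) else (\v.false)) (if true then 3 else 3)) then (((\w.false) false) && false) else (if (if true then true else true) then false else (3 == 2)))
step 3: [if@0.0] (if ((\v.false) (if true then 3 else 3)) then (((\w.false) false) && false) else (if (if true then true else true) then false else (3 == 2)))
step 4: [beta@0] (if false then (((\w.false) false) && false) else (if (if true then true else true) then false else (3 == 2)))
step 5: [if@root] (if (if true then true else true) then false else (3 == 2))
step 6: [if@0] (if true then false else (3 == 2))
step 7: [if@root] false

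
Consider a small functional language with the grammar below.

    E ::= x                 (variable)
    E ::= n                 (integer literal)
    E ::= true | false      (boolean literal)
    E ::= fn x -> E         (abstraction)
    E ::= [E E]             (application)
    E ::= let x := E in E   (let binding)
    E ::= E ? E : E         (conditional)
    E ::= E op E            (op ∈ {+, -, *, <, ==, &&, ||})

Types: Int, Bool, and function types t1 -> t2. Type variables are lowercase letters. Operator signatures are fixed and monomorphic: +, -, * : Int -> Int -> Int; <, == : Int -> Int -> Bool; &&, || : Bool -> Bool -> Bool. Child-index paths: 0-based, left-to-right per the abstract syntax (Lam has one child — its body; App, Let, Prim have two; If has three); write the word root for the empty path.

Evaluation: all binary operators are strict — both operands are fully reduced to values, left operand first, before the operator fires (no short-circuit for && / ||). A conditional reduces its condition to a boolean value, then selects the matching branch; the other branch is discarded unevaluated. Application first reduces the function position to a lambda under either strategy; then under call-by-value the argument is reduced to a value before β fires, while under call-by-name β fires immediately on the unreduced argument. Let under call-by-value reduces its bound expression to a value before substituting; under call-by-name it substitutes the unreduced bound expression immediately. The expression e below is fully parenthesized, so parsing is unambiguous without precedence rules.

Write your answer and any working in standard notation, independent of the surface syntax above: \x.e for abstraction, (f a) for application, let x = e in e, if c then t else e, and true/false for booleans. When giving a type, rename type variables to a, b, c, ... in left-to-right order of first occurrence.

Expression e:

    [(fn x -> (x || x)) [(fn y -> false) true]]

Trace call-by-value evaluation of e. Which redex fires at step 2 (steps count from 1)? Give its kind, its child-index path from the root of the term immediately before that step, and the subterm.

Trace:
step 0: ((\x.(x || x)) ((\y.false) true))
step 1: [beta@1] ((\x.(x || x)) false)
step 2: [beta@root] (false || false)

Answer: beta at root : ((\x.(x || x)) false)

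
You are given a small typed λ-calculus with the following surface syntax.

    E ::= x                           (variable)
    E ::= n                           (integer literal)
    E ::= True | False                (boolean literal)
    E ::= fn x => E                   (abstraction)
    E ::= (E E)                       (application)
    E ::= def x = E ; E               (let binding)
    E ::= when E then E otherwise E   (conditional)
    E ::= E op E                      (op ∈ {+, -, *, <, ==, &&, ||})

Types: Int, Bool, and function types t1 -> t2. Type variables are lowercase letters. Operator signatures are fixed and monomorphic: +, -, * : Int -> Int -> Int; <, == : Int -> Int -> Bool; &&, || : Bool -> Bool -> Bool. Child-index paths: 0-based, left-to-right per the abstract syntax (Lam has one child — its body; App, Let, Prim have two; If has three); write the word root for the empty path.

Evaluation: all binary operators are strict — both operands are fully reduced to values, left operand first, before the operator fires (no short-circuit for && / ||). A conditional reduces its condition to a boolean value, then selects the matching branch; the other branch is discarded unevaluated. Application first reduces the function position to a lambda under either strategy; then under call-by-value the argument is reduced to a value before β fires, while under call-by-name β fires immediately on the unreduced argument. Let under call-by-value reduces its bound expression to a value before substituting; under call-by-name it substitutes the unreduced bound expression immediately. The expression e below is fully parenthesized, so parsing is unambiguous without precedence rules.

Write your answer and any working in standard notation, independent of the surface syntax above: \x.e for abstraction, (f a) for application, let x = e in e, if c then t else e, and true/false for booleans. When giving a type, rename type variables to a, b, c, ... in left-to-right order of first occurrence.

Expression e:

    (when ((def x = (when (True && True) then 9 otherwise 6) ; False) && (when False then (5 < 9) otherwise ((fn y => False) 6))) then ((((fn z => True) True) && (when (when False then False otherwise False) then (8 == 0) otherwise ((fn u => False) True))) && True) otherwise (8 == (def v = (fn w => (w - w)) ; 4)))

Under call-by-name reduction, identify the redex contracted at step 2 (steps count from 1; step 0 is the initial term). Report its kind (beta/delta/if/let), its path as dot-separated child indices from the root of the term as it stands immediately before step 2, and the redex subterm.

Derivation:
step 0: (if ((let x = (if (true && true) then 9 else 6) in false) && (if false then (5 < 9) else ((\y.false) 6))) then ((((\z.true) true) && (if (if false then false else false) then (8 == 0) else ((\u.false) true))) && true) else (8 == (let v = (\w.(w - w)) in 4)))
step 1: [let@0.0] (if (false && (if false then (5 < 9) else ((\y.false) 6))) then ((((\z.true) true) && (if (if false then false else false) then (8 == 0) else ((\u.false) true))) && true) else (8 == (let v = (\w.(w - w)) in 4)))
step 2: [if@0.1] (if (false && ((\y.false) 6)) then ((((\z.true) true) && (if (if false then false else false) then (8 == 0) else ((\u.false) true))) && true) else (8 == (let v = (\w.(w - w)) in 4)))

Answer: if at 0.1 : (if false then (5 < 9) else ((\y.false) 6))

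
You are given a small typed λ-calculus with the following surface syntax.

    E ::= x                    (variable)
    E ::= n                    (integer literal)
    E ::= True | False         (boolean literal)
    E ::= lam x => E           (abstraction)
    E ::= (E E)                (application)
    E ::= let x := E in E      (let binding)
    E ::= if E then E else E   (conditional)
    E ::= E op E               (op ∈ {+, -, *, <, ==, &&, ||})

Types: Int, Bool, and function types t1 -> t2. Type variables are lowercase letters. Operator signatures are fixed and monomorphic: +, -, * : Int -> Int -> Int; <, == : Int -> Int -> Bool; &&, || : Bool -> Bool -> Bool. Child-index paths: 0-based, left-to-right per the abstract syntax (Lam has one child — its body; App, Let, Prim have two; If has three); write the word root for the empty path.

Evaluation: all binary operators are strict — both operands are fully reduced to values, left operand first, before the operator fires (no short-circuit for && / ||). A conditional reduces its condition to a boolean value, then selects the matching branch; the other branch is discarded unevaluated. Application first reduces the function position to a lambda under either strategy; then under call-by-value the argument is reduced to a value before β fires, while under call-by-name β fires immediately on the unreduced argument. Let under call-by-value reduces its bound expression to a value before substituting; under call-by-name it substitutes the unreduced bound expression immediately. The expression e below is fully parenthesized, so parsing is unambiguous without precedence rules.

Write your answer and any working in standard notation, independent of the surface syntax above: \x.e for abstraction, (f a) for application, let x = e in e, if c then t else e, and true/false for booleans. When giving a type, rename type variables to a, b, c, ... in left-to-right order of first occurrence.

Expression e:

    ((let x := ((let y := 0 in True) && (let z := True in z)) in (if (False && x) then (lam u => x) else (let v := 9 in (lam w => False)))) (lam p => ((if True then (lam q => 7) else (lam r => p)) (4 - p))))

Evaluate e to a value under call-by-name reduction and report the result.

Answer: false

Trace:
step 0: ((let x = ((let y = 0 in true) && (let z = true in z)) in (if (false && x) then (\u.x) else (let v = 9 in (\w.false)))) (\p.((if true then (\q.7) else (\r.p)) (4 - p))))
step 1: [let@0] ((if (false && ((let y = 0 in true) && (let z = true in z))) then (\u.((let y = 0 in true) && (let z = true in z))) else (let v = 9 in (\w.false))) (\p.((if true then (\q.7) else (\r.p)) (4 - p))))
step 2: [let@0.0.1.0] ((if (false && (true && (let z = true in z))) then (\u.((let y = 0 in true) && (let z = true in z))) else (let v = 9 in (\w.false))) (\p.((if true then (\q.7) else (\r.p)) (4 - p))))
step 3: [let@0.0.1.1] ((if (false && (true && true)) then (\u.((let y = 0 in true) && (let z = true in z))) else (let v = 9 in (\w.false))) (\p.((if true then (\q.7) else (\r.p)) (4 - p))))
step 4: [delta@0.0.1] ((if (false && true) then (\u.((let y = 0 in true) && (let z = true in z))) else (let v = 9 in (\w.false))) (\p.((if true then (\q.7) else (\r.p)) (4 - p))))
step 5: [delta@0.0] ((if false then (\u.((let y = 0 in true) && (let z = true in z))) else (let v = 9 in (\w.false))) (\p.((if true then (\q.7) else (\r.p)) (4 - p))))
step 6: [if@0] ((let v = 9 in (\w.false)) (\p.((if true then (\q.7) else (\r.p)) (4 - p))))
step 7: [let@0] ((\w.false) (\p.((if true then (\q.7) else (\r.p)) (4 - p))))
step 8: [beta@root] false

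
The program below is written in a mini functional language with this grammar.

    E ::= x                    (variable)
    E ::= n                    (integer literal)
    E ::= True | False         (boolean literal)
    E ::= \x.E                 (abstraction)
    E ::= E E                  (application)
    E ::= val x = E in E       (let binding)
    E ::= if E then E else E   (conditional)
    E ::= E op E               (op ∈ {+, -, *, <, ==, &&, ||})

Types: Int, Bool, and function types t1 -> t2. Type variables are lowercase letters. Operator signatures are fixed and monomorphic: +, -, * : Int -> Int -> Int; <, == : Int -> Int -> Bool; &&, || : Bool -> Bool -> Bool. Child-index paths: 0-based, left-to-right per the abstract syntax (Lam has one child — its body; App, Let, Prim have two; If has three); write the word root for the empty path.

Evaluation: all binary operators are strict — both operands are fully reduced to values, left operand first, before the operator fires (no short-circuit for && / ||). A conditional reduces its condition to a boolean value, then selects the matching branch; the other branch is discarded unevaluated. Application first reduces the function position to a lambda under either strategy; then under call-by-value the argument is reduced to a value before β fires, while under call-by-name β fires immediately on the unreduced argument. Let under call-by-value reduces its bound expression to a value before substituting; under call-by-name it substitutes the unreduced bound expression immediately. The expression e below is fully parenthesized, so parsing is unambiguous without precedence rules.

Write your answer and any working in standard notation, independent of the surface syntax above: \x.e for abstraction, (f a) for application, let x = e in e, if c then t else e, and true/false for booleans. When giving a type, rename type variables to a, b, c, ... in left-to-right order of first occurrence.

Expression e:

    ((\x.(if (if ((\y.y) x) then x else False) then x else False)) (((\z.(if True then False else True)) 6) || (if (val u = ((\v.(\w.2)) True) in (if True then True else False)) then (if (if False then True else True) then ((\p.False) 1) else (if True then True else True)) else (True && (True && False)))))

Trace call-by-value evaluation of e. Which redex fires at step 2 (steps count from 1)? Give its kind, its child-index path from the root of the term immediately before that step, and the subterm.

Answer: if at 1.0 : (if true then false else true)

Working:
step 0: ((\x.(if (if ((\y.y) x) then x else false) then x else false)) (((\z.(if true then false else true)) 6) || (if (let u = ((\v.(\w.2)) true) in (if true then true else false)) then (if (if false then true else true) then ((\p.false) 1) else (if true then true else true)) else (true && (true && false)))))
step 1: [beta@1.0] ((\x.(if (if ((\y.y) x) then x else false) then x else false)) ((if true then false else true) || (if (let u = ((\v.(\w.2)) true) in (if true then true else false)) then (if (if false then true else true) then ((\p.false) 1) else (if true then true else true)) else (true && (true && false)))))
step 2: [if@1.0] ((\x.(if (if ((\y.y) x) then x else false) then x else false)) (false || (if (let u = ((\v.(\w.2)) true) in (if true then true else false)) then (if (if false then true else true) then ((\p.false) 1) else (if true then true else true)) else (true && (true && false)))))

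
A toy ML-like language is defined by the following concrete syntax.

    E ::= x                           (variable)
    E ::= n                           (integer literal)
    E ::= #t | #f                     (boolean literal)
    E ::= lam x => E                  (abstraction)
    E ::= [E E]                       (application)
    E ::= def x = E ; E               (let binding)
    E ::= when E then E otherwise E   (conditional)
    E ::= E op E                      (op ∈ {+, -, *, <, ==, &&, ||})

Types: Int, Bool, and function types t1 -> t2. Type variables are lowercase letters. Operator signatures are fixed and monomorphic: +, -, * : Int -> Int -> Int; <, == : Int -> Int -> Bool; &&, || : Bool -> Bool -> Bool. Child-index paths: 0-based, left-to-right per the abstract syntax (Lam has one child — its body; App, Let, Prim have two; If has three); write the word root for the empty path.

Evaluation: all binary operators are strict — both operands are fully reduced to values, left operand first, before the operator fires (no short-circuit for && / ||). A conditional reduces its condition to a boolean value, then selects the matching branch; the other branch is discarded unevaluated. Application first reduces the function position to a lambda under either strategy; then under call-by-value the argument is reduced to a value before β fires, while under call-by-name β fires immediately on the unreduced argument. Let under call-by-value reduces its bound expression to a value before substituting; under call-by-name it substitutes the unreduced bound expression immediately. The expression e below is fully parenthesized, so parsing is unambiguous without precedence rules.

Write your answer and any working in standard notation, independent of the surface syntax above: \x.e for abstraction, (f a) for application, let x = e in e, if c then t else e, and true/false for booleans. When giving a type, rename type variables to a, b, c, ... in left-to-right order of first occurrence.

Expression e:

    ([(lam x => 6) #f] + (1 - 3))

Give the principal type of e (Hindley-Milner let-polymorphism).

Trace:
\x._ : a -> Int
  unify a -> Int ~ Bool -> b
  unify a ~ Bool
  unify Int ~ b
_ _ : Int
  unify Int ~ Int
  unify Int ~ Int
  unify Int ~ Int
  unify Int ~ Int

Answer: Int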